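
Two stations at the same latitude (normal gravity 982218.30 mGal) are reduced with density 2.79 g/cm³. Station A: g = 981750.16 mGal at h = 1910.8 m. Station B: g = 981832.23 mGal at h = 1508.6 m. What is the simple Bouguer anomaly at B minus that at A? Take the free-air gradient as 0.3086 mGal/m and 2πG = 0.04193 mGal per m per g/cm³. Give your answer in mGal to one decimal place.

5.0

Δg_SB(A) = 981750.16 − 982218.30 + 0.3086×1910.8 − 0.04193×2.79×1910.8 = -102.00 mGal
Δg_SB(B) = 981832.23 − 982218.30 + 0.3086×1508.6 − 0.04193×2.79×1508.6 = -97.00 mGal
Difference = -97.00 − (-102.00) = 5.00 mGal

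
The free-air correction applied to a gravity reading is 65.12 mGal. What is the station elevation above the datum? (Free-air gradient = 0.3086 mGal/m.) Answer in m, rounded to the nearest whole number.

h = 65.12 / 0.3086 = 211.02 m

211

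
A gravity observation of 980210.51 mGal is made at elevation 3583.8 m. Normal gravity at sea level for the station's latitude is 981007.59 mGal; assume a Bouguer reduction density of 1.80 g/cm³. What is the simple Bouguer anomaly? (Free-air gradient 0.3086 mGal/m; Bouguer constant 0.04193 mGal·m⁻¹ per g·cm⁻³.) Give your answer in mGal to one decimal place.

Free-air correction = 0.3086 × 3583.8 = 1105.96 mGal
Free-air anomaly = 980210.51 − 981007.59 + (1105.96) = 308.88 mGal
Bouguer slab correction = 0.04193 × 1.80 × 3583.8 = 270.48 mGal
Simple Bouguer anomaly = 308.88 − (270.48) = 38.40 mGal

38.4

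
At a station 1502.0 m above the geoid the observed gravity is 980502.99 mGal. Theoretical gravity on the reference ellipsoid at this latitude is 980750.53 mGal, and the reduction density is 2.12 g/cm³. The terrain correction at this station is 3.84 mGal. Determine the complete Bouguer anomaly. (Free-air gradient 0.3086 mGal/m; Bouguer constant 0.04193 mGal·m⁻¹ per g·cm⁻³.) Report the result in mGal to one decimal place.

Free-air correction = 0.3086 × 1502.0 = 463.52 mGal
Free-air anomaly = 980502.99 − 980750.53 + (463.52) = 215.98 mGal
Bouguer slab correction = 0.04193 × 2.12 × 1502.0 = 133.52 mGal
Simple Bouguer anomaly = 215.98 − (133.52) = 82.46 mGal
Complete Bouguer anomaly = 82.46 + 3.84 = 86.30 mGal

86.3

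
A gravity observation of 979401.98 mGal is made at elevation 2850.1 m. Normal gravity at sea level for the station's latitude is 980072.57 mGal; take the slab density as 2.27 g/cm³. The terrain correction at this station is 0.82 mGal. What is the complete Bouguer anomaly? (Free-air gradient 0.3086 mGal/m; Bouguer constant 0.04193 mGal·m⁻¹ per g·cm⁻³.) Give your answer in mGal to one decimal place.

-61.5

Free-air correction = 0.3086 × 2850.1 = 879.54 mGal
Free-air anomaly = 979401.98 − 980072.57 + (879.54) = 208.95 mGal
Bouguer slab correction = 0.04193 × 2.27 × 2850.1 = 271.28 mGal
Simple Bouguer anomaly = 208.95 − (271.28) = -62.33 mGal
Complete Bouguer anomaly = -62.33 + 0.82 = -61.51 mGal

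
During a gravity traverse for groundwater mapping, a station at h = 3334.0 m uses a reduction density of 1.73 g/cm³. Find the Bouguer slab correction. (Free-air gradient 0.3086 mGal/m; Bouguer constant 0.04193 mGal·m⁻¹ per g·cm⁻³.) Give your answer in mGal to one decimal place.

Bouguer slab correction = 0.04193 × 1.73 × 3334.0 = 241.8 mGal

241.8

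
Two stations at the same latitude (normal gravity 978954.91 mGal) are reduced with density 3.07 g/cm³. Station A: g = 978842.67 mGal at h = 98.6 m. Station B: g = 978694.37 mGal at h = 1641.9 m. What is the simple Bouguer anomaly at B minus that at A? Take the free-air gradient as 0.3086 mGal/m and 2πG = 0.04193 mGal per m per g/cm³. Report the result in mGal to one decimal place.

129.3

Δg_SB(A) = 978842.67 − 978954.91 + 0.3086×98.6 − 0.04193×3.07×98.6 = -94.50 mGal
Δg_SB(B) = 978694.37 − 978954.91 + 0.3086×1641.9 − 0.04193×3.07×1641.9 = 34.80 mGal
Difference = 34.80 − (-94.50) = 129.30 mGal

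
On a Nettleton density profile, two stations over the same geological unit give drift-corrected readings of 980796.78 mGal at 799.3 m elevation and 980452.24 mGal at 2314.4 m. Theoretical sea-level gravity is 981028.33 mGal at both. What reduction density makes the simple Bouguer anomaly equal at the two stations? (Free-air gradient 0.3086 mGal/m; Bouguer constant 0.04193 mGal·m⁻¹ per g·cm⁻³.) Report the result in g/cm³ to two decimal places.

1.94

Δg_obs = 980452.24 − 980796.78 = -344.54 mGal over Δh = 2314.4 − 799.3 = 1515.1 m
Equal Bouguer anomalies ⇒ Δg_obs + (0.3086 − 0.04193ρ)·Δh = 0
0.3086 − 0.04193ρ = −Δg_obs/Δh = 0.22740
ρ = (0.3086 − 0.22740) / 0.04193 = 1.94 g/cm³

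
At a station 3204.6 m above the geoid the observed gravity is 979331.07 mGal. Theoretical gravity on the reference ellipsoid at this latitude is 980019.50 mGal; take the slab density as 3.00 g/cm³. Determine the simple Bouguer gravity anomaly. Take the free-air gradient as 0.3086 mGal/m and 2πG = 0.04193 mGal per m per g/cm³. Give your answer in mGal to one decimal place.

Free-air correction = 0.3086 × 3204.6 = 988.94 mGal
Free-air anomaly = 979331.07 − 980019.50 + (988.94) = 300.51 mGal
Bouguer slab correction = 0.04193 × 3.00 × 3204.6 = 403.11 mGal
Simple Bouguer anomaly = 300.51 − (403.11) = -102.60 mGal

-102.6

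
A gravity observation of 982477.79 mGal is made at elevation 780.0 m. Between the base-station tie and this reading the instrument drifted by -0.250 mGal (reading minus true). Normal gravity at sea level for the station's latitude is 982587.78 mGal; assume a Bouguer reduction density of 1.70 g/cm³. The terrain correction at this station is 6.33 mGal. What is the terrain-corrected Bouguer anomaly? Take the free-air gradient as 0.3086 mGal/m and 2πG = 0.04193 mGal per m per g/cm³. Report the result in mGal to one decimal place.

Drift-corrected reading = 982477.79 − (-0.250) = 982478.040 mGal
Free-air correction = 0.3086 × 780.0 = 240.71 mGal
Free-air anomaly = 982478.040 − 982587.78 + (240.71) = 130.970 mGal
Bouguer slab correction = 0.04193 × 1.70 × 780.0 = 55.60 mGal
Simple Bouguer anomaly = 130.970 − (55.60) = 75.370 mGal
Complete Bouguer anomaly = 75.370 + 6.33 = 81.700 mGal

81.7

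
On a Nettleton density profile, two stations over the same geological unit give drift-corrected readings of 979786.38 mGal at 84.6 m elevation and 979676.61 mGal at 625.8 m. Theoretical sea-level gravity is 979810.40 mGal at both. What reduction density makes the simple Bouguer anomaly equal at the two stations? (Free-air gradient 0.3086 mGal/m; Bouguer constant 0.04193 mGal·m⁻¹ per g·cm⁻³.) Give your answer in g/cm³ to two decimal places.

Δg_obs = 979676.61 − 979786.38 = -109.77 mGal over Δh = 625.8 − 84.6 = 541.2 m
Equal Bouguer anomalies ⇒ Δg_obs + (0.3086 − 0.04193ρ)·Δh = 0
0.3086 − 0.04193ρ = −Δg_obs/Δh = 0.20283
ρ = (0.3086 − 0.20283) / 0.04193 = 2.52 g/cm³

2.52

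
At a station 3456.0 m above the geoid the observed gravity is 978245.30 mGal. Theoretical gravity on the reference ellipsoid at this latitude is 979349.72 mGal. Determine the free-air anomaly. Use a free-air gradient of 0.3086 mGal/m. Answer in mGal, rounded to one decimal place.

-37.9

Free-air correction = 0.3086 × 3456.0 = 1066.52 mGal
Free-air anomaly = 978245.30 − 979349.72 + (1066.52) = -37.90 mGal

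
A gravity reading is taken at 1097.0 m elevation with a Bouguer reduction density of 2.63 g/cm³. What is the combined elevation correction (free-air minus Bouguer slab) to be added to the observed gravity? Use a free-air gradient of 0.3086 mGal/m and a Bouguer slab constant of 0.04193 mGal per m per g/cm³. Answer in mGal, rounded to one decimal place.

217.6

Combined gradient = 0.3086 − 0.04193 × 2.63 = 0.1983241 mGal/m
Combined elevation correction = 0.1983241 × 1097.0 = 217.6 mGal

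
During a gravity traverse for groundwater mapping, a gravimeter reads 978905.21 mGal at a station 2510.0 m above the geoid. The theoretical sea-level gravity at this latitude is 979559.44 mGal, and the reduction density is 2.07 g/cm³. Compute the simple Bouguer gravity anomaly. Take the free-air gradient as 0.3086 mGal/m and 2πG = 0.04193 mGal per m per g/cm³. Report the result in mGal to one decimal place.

Free-air correction = 0.3086 × 2510.0 = 774.59 mGal
Free-air anomaly = 978905.21 − 979559.44 + (774.59) = 120.36 mGal
Bouguer slab correction = 0.04193 × 2.07 × 2510.0 = 217.86 mGal
Simple Bouguer anomaly = 120.36 − (217.86) = -97.50 mGal

-97.5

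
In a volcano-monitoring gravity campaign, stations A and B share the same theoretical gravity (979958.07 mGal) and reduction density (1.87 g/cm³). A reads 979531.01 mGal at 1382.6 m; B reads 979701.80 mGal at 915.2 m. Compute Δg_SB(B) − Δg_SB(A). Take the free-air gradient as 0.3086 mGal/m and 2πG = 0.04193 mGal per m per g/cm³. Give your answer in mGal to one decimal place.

Δg_SB(A) = 979531.01 − 979958.07 + 0.3086×1382.6 − 0.04193×1.87×1382.6 = -108.80 mGal
Δg_SB(B) = 979701.80 − 979958.07 + 0.3086×915.2 − 0.04193×1.87×915.2 = -45.60 mGal
Difference = -45.60 − (-108.80) = 63.20 mGal

63.2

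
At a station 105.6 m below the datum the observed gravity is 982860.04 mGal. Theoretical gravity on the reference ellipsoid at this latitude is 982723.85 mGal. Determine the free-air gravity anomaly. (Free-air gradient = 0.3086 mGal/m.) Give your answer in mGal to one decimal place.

Free-air correction = 0.3086 × -105.6 = -32.59 mGal
Free-air anomaly = 982860.04 − 982723.85 + (-32.59) = 103.60 mGal

103.6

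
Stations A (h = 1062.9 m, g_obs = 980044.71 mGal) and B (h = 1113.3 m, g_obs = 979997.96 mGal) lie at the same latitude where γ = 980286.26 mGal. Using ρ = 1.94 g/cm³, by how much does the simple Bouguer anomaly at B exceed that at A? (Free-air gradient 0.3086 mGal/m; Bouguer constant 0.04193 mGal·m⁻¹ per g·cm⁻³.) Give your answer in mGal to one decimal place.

Δg_SB(A) = 980044.71 − 980286.26 + 0.3086×1062.9 − 0.04193×1.94×1062.9 = 0.00 mGal
Δg_SB(B) = 979997.96 − 980286.26 + 0.3086×1113.3 − 0.04193×1.94×1113.3 = -35.30 mGal
Difference = -35.30 − (0.00) = -35.30 mGal

-35.3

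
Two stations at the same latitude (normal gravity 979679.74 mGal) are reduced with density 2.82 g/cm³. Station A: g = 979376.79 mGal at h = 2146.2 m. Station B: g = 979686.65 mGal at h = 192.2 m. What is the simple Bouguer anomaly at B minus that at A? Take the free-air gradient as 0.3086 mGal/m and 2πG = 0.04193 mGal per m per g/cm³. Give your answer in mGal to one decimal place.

Δg_SB(A) = 979376.79 − 979679.74 + 0.3086×2146.2 − 0.04193×2.82×2146.2 = 105.60 mGal
Δg_SB(B) = 979686.65 − 979679.74 + 0.3086×192.2 − 0.04193×2.82×192.2 = 43.50 mGal
Difference = 43.50 − (105.60) = -62.10 mGal

-62.1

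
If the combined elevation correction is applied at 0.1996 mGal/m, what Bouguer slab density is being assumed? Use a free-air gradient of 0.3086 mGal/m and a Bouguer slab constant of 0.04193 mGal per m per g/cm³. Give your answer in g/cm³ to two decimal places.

2.60

0.1996 = 0.3086 − 0.04193 × ρ
ρ = (0.3086 − 0.1996) / 0.04193 = 2.60 g/cm³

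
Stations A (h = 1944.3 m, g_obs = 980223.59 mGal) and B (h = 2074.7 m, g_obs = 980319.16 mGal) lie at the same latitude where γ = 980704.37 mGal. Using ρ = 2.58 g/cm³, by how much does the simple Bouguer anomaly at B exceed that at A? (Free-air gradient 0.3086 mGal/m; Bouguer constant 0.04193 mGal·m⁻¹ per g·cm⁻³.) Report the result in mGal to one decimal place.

Δg_SB(A) = 980223.59 − 980704.37 + 0.3086×1944.3 − 0.04193×2.58×1944.3 = -91.10 mGal
Δg_SB(B) = 980319.16 − 980704.37 + 0.3086×2074.7 − 0.04193×2.58×2074.7 = 30.60 mGal
Difference = 30.60 − (-91.10) = 121.70 mGal

121.7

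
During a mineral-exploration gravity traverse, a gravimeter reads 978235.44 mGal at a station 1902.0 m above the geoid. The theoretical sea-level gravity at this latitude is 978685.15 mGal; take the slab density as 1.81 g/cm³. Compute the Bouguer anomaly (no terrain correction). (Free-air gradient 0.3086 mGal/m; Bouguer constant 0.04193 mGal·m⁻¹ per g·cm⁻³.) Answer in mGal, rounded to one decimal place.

-7.1

Free-air correction = 0.3086 × 1902.0 = 586.96 mGal
Free-air anomaly = 978235.44 − 978685.15 + (586.96) = 137.25 mGal
Bouguer slab correction = 0.04193 × 1.81 × 1902.0 = 144.35 mGal
Simple Bouguer anomaly = 137.25 − (144.35) = -7.10 mGal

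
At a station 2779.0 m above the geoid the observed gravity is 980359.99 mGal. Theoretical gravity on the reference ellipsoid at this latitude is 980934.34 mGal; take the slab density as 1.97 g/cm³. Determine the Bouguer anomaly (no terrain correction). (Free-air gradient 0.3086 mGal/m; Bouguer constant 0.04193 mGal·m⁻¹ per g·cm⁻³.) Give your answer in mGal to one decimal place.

53.7

Free-air correction = 0.3086 × 2779.0 = 857.60 mGal
Free-air anomaly = 980359.99 − 980934.34 + (857.60) = 283.25 mGal
Bouguer slab correction = 0.04193 × 1.97 × 2779.0 = 229.55 mGal
Simple Bouguer anomaly = 283.25 − (229.55) = 53.70 mGal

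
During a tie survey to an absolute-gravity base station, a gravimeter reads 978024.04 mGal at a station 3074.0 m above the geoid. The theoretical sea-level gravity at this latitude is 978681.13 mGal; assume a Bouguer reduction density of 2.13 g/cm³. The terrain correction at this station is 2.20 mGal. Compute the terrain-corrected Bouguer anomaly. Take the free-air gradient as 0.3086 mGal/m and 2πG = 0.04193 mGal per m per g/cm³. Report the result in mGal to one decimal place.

19.2

Free-air correction = 0.3086 × 3074.0 = 948.64 mGal
Free-air anomaly = 978024.04 − 978681.13 + (948.64) = 291.55 mGal
Bouguer slab correction = 0.04193 × 2.13 × 3074.0 = 274.54 mGal
Simple Bouguer anomaly = 291.55 − (274.54) = 17.01 mGal
Complete Bouguer anomaly = 17.01 + 2.20 = 19.21 mGal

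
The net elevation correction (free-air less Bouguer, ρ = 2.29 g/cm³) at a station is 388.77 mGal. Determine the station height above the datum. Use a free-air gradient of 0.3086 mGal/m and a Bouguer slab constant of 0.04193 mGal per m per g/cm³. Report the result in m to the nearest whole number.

Combined gradient = 0.3086 − 0.04193 × 2.29 = 0.2125803 mGal/m
h = 388.77 / 0.2125803 = 1828.81 m

1829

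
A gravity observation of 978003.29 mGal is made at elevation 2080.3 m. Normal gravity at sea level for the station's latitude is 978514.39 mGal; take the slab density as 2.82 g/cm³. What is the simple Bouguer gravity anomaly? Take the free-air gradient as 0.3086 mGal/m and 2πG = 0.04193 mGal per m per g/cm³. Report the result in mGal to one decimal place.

-115.1

Free-air correction = 0.3086 × 2080.3 = 641.98 mGal
Free-air anomaly = 978003.29 − 978514.39 + (641.98) = 130.88 mGal
Bouguer slab correction = 0.04193 × 2.82 × 2080.3 = 245.98 mGal
Simple Bouguer anomaly = 130.88 − (245.98) = -115.10 mGal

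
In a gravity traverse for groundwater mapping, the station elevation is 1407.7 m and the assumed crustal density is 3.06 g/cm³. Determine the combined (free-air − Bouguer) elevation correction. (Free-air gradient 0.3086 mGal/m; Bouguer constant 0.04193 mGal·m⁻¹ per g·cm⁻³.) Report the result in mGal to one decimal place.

Combined gradient = 0.3086 − 0.04193 × 3.06 = 0.1802942 mGal/m
Combined elevation correction = 0.1802942 × 1407.7 = 253.8 mGal

253.8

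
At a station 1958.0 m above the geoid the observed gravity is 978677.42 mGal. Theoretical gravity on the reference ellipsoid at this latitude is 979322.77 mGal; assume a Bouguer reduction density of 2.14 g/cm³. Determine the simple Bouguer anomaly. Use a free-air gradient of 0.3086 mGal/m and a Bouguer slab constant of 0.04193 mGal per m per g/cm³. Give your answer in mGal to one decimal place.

Free-air correction = 0.3086 × 1958.0 = 604.24 mGal
Free-air anomaly = 978677.42 − 979322.77 + (604.24) = -41.11 mGal
Bouguer slab correction = 0.04193 × 2.14 × 1958.0 = 175.69 mGal
Simple Bouguer anomaly = -41.11 − (175.69) = -216.80 mGal

-216.8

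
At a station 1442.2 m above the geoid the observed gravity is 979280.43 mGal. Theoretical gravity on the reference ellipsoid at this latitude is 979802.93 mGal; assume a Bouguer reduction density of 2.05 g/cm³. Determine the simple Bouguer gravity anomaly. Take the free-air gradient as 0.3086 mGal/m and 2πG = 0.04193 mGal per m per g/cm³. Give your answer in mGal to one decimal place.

Free-air correction = 0.3086 × 1442.2 = 445.06 mGal
Free-air anomaly = 979280.43 − 979802.93 + (445.06) = -77.44 mGal
Bouguer slab correction = 0.04193 × 2.05 × 1442.2 = 123.97 mGal
Simple Bouguer anomaly = -77.44 − (123.97) = -201.41 mGal

-201.4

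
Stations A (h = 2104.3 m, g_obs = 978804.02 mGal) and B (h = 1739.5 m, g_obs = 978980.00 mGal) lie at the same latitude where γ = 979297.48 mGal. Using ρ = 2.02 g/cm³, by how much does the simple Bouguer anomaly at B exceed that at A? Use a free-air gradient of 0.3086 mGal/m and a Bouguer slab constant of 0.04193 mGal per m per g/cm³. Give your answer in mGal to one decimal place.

94.3

Δg_SB(A) = 978804.02 − 979297.48 + 0.3086×2104.3 − 0.04193×2.02×2104.3 = -22.30 mGal
Δg_SB(B) = 978980.00 − 979297.48 + 0.3086×1739.5 − 0.04193×2.02×1739.5 = 72.00 mGal
Difference = 72.00 − (-22.30) = 94.30 mGal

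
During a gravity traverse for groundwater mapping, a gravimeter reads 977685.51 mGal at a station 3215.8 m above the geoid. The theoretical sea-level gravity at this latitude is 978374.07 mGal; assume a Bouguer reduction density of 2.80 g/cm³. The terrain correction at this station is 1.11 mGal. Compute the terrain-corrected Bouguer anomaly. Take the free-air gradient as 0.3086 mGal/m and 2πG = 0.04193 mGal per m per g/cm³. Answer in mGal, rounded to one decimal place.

-72.6

Free-air correction = 0.3086 × 3215.8 = 992.40 mGal
Free-air anomaly = 977685.51 − 978374.07 + (992.40) = 303.84 mGal
Bouguer slab correction = 0.04193 × 2.80 × 3215.8 = 377.55 mGal
Simple Bouguer anomaly = 303.84 − (377.55) = -73.71 mGal
Complete Bouguer anomaly = -73.71 + 1.11 = -72.60 mGal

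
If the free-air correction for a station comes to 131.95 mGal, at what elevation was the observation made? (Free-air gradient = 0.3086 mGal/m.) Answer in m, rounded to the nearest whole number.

h = 131.95 / 0.3086 = 427.58 m

428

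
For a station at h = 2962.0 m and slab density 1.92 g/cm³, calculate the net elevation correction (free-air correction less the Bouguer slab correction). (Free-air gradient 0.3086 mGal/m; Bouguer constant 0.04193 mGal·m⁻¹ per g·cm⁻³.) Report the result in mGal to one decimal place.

675.6

Combined gradient = 0.3086 − 0.04193 × 1.92 = 0.2280944 mGal/m
Combined elevation correction = 0.2280944 × 2962.0 = 675.6 mGal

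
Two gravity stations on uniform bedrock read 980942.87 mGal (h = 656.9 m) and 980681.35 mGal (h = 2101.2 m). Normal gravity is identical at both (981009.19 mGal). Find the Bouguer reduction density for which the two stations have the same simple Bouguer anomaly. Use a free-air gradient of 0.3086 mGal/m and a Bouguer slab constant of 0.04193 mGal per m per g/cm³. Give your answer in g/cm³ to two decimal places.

Δg_obs = 980681.35 − 980942.87 = -261.52 mGal over Δh = 2101.2 − 656.9 = 1444.3 m
Equal Bouguer anomalies ⇒ Δg_obs + (0.3086 − 0.04193ρ)·Δh = 0
0.3086 − 0.04193ρ = −Δg_obs/Δh = 0.18107
ρ = (0.3086 − 0.18107) / 0.04193 = 3.04 g/cm³

3.04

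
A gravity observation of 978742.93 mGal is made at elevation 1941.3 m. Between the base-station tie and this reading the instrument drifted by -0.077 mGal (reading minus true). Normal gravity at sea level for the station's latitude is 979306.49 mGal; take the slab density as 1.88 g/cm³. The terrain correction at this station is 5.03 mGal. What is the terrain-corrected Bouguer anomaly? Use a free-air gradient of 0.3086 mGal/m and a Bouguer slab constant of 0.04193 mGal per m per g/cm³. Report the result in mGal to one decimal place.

Drift-corrected reading = 978742.93 − (-0.077) = 978743.007 mGal
Free-air correction = 0.3086 × 1941.3 = 599.09 mGal
Free-air anomaly = 978743.007 − 979306.49 + (599.09) = 35.607 mGal
Bouguer slab correction = 0.04193 × 1.88 × 1941.3 = 153.03 mGal
Simple Bouguer anomaly = 35.607 − (153.03) = -117.423 mGal
Complete Bouguer anomaly = -117.423 + 5.03 = -112.393 mGal

-112.4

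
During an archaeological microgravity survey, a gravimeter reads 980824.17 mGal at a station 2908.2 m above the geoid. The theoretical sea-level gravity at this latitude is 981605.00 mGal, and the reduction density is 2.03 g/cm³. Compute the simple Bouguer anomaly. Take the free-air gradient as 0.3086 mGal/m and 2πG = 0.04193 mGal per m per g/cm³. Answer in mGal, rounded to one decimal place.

-130.9

Free-air correction = 0.3086 × 2908.2 = 897.47 mGal
Free-air anomaly = 980824.17 − 981605.00 + (897.47) = 116.64 mGal
Bouguer slab correction = 0.04193 × 2.03 × 2908.2 = 247.54 mGal
Simple Bouguer anomaly = 116.64 − (247.54) = -130.90 mGal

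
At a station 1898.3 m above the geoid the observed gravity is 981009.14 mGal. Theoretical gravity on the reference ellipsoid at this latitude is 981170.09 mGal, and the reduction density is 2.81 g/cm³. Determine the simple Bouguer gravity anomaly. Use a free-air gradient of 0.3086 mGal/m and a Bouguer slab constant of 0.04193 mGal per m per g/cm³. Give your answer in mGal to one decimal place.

Free-air correction = 0.3086 × 1898.3 = 585.82 mGal
Free-air anomaly = 981009.14 − 981170.09 + (585.82) = 424.87 mGal
Bouguer slab correction = 0.04193 × 2.81 × 1898.3 = 223.66 mGal
Simple Bouguer anomaly = 424.87 − (223.66) = 201.21 mGal

201.2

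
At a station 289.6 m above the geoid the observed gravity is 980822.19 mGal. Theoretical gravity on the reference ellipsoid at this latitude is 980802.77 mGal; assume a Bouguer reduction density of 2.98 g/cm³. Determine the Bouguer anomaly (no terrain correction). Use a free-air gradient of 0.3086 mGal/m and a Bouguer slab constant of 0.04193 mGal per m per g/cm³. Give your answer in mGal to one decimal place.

72.6

Free-air correction = 0.3086 × 289.6 = 89.37 mGal
Free-air anomaly = 980822.19 − 980802.77 + (89.37) = 108.79 mGal
Bouguer slab correction = 0.04193 × 2.98 × 289.6 = 36.19 mGal
Simple Bouguer anomaly = 108.79 − (36.19) = 72.60 mGal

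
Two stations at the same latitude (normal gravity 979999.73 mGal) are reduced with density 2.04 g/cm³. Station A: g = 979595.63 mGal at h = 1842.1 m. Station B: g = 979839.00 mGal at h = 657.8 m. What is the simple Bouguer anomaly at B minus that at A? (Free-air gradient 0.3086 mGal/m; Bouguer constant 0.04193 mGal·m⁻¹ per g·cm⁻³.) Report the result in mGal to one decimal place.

-20.8

Δg_SB(A) = 979595.63 − 979999.73 + 0.3086×1842.1 − 0.04193×2.04×1842.1 = 6.80 mGal
Δg_SB(B) = 979839.00 − 979999.73 + 0.3086×657.8 − 0.04193×2.04×657.8 = -14.00 mGal
Difference = -14.00 − (6.80) = -20.80 mGal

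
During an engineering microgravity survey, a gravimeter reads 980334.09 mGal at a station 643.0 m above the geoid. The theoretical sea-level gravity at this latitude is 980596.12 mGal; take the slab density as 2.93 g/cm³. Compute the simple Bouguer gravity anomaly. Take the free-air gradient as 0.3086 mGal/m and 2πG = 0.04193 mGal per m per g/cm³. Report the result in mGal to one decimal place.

Free-air correction = 0.3086 × 643.0 = 198.43 mGal
Free-air anomaly = 980334.09 − 980596.12 + (198.43) = -63.60 mGal
Bouguer slab correction = 0.04193 × 2.93 × 643.0 = 79.00 mGal
Simple Bouguer anomaly = -63.60 − (79.00) = -142.60 mGal

-142.6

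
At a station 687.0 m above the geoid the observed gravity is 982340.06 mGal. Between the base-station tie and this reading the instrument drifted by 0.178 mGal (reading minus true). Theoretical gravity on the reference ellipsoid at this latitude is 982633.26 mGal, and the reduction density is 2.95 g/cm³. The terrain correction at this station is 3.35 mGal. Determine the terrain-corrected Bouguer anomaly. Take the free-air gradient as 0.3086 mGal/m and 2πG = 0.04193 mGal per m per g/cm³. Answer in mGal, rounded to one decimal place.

-163.0

Drift-corrected reading = 982340.06 − (0.178) = 982339.882 mGal
Free-air correction = 0.3086 × 687.0 = 212.01 mGal
Free-air anomaly = 982339.882 − 982633.26 + (212.01) = -81.368 mGal
Bouguer slab correction = 0.04193 × 2.95 × 687.0 = 84.98 mGal
Simple Bouguer anomaly = -81.368 − (84.98) = -166.348 mGal
Complete Bouguer anomaly = -166.348 + 3.35 = -162.998 mGal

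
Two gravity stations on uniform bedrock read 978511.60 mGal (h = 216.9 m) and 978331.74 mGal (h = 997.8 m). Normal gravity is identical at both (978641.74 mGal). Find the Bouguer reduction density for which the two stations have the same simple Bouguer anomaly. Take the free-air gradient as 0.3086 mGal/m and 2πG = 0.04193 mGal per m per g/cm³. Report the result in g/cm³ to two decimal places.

Δg_obs = 978331.74 − 978511.60 = -179.86 mGal over Δh = 997.8 − 216.9 = 780.9 m
Equal Bouguer anomalies ⇒ Δg_obs + (0.3086 − 0.04193ρ)·Δh = 0
0.3086 − 0.04193ρ = −Δg_obs/Δh = 0.23032
ρ = (0.3086 − 0.23032) / 0.04193 = 1.87 g/cm³

1.87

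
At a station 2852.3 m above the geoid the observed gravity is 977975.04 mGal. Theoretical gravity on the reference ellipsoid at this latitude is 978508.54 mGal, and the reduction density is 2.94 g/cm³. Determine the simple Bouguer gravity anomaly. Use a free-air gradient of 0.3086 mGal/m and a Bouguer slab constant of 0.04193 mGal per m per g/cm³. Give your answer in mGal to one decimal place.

-4.9

Free-air correction = 0.3086 × 2852.3 = 880.22 mGal
Free-air anomaly = 977975.04 − 978508.54 + (880.22) = 346.72 mGal
Bouguer slab correction = 0.04193 × 2.94 × 2852.3 = 351.62 mGal
Simple Bouguer anomaly = 346.72 − (351.62) = -4.90 mGal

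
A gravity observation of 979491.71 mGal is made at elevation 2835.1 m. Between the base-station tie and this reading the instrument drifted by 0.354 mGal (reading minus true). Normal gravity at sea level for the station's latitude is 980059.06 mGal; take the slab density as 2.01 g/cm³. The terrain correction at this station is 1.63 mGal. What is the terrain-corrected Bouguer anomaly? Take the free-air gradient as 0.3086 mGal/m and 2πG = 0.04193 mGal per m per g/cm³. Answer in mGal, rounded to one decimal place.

Drift-corrected reading = 979491.71 − (0.354) = 979491.356 mGal
Free-air correction = 0.3086 × 2835.1 = 874.91 mGal
Free-air anomaly = 979491.356 − 980059.06 + (874.91) = 307.206 mGal
Bouguer slab correction = 0.04193 × 2.01 × 2835.1 = 238.94 mGal
Simple Bouguer anomaly = 307.206 − (238.94) = 68.266 mGal
Complete Bouguer anomaly = 68.266 + 1.63 = 69.896 mGal

69.9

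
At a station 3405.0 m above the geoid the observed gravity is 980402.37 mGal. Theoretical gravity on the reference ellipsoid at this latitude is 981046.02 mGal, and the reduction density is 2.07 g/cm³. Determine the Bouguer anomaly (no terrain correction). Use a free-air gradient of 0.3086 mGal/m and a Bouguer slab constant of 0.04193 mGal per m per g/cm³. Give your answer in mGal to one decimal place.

Free-air correction = 0.3086 × 3405.0 = 1050.78 mGal
Free-air anomaly = 980402.37 − 981046.02 + (1050.78) = 407.13 mGal
Bouguer slab correction = 0.04193 × 2.07 × 3405.0 = 295.54 mGal
Simple Bouguer anomaly = 407.13 − (295.54) = 111.59 mGal

111.6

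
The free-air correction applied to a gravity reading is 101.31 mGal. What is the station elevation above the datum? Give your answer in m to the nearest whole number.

328

h = 101.31 / 0.3086 = 328.29 m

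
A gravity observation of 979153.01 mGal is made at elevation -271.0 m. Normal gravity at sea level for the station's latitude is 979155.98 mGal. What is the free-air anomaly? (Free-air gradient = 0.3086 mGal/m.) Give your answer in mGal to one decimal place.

Free-air correction = 0.3086 × -271.0 = -83.63 mGal
Free-air anomaly = 979153.01 − 979155.98 + (-83.63) = -86.60 mGal

-86.6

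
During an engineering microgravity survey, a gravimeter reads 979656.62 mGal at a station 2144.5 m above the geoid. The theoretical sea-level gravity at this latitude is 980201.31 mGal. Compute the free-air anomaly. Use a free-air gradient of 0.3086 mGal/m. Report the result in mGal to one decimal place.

Free-air correction = 0.3086 × 2144.5 = 661.79 mGal
Free-air anomaly = 979656.62 − 980201.31 + (661.79) = 117.10 mGal

117.1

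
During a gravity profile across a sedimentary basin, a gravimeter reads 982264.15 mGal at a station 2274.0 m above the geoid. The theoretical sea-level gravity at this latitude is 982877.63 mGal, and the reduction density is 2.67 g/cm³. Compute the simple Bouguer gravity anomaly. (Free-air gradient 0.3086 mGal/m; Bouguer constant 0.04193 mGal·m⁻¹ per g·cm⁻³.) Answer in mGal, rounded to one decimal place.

Free-air correction = 0.3086 × 2274.0 = 701.76 mGal
Free-air anomaly = 982264.15 − 982877.63 + (701.76) = 88.28 mGal
Bouguer slab correction = 0.04193 × 2.67 × 2274.0 = 254.58 mGal
Simple Bouguer anomaly = 88.28 − (254.58) = -166.30 mGal

-166.3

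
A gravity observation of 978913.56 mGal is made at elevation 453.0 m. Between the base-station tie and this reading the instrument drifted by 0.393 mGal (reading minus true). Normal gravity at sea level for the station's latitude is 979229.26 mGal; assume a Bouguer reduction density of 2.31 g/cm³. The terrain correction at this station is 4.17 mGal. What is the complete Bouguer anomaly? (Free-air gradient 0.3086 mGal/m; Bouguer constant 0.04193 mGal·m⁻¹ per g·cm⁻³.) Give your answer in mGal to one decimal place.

Drift-corrected reading = 978913.56 − (0.393) = 978913.167 mGal
Free-air correction = 0.3086 × 453.0 = 139.80 mGal
Free-air anomaly = 978913.167 − 979229.26 + (139.80) = -176.293 mGal
Bouguer slab correction = 0.04193 × 2.31 × 453.0 = 43.88 mGal
Simple Bouguer anomaly = -176.293 − (43.88) = -220.173 mGal
Complete Bouguer anomaly = -220.173 + 4.17 = -216.003 mGal

-216.0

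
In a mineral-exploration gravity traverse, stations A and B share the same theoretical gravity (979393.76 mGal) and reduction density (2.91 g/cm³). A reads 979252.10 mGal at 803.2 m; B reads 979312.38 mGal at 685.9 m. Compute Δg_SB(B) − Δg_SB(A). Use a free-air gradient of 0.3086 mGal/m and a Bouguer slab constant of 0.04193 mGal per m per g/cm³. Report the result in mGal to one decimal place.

Δg_SB(A) = 979252.10 − 979393.76 + 0.3086×803.2 − 0.04193×2.91×803.2 = 8.20 mGal
Δg_SB(B) = 979312.38 − 979393.76 + 0.3086×685.9 − 0.04193×2.91×685.9 = 46.60 mGal
Difference = 46.60 − (8.20) = 38.40 mGal

38.4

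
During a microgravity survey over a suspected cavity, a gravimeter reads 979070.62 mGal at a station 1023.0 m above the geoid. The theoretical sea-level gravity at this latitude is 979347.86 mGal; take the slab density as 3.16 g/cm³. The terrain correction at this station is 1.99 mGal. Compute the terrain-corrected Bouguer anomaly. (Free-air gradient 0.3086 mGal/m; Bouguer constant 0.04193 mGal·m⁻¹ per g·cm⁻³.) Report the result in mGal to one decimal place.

-95.1

Free-air correction = 0.3086 × 1023.0 = 315.70 mGal
Free-air anomaly = 979070.62 − 979347.86 + (315.70) = 38.46 mGal
Bouguer slab correction = 0.04193 × 3.16 × 1023.0 = 135.55 mGal
Simple Bouguer anomaly = 38.46 − (135.55) = -97.09 mGal
Complete Bouguer anomaly = -97.09 + 1.99 = -95.10 mGal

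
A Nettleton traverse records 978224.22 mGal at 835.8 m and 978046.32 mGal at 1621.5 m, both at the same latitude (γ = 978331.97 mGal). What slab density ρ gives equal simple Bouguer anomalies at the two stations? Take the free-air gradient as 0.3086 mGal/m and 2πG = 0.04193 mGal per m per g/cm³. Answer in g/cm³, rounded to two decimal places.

Δg_obs = 978046.32 − 978224.22 = -177.90 mGal over Δh = 1621.5 − 835.8 = 785.7 m
Equal Bouguer anomalies ⇒ Δg_obs + (0.3086 − 0.04193ρ)·Δh = 0
0.3086 − 0.04193ρ = −Δg_obs/Δh = 0.22642
ρ = (0.3086 − 0.22642) / 0.04193 = 1.96 g/cm³

1.96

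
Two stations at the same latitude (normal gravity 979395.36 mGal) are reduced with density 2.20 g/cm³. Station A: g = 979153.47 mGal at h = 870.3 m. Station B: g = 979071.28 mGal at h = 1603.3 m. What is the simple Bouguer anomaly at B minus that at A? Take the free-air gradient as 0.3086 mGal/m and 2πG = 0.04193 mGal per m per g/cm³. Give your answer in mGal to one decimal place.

76.4

Δg_SB(A) = 979153.47 − 979395.36 + 0.3086×870.3 − 0.04193×2.20×870.3 = -53.60 mGal
Δg_SB(B) = 979071.28 − 979395.36 + 0.3086×1603.3 − 0.04193×2.20×1603.3 = 22.80 mGal
Difference = 22.80 − (-53.60) = 76.40 mGal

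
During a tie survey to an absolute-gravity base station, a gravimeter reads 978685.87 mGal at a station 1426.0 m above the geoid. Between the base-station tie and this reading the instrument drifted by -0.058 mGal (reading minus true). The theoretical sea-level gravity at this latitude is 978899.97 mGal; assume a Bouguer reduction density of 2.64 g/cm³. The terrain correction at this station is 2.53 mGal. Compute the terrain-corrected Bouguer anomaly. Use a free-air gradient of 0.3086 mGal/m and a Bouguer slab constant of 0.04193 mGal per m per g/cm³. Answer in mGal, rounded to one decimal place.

Drift-corrected reading = 978685.87 − (-0.058) = 978685.928 mGal
Free-air correction = 0.3086 × 1426.0 = 440.06 mGal
Free-air anomaly = 978685.928 − 978899.97 + (440.06) = 226.018 mGal
Bouguer slab correction = 0.04193 × 2.64 × 1426.0 = 157.85 mGal
Simple Bouguer anomaly = 226.018 − (157.85) = 68.168 mGal
Complete Bouguer anomaly = 68.168 + 2.53 = 70.698 mGal

70.7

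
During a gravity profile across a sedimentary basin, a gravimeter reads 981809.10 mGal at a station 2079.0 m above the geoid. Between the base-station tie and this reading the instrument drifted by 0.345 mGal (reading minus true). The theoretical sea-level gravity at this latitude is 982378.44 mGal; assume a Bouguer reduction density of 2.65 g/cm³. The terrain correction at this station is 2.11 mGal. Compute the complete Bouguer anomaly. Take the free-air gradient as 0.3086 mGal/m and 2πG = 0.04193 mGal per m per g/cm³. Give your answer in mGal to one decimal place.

Drift-corrected reading = 981809.10 − (0.345) = 981808.755 mGal
Free-air correction = 0.3086 × 2079.0 = 641.58 mGal
Free-air anomaly = 981808.755 − 982378.44 + (641.58) = 71.895 mGal
Bouguer slab correction = 0.04193 × 2.65 × 2079.0 = 231.01 mGal
Simple Bouguer anomaly = 71.895 − (231.01) = -159.115 mGal
Complete Bouguer anomaly = -159.115 + 2.11 = -157.005 mGal

-157.0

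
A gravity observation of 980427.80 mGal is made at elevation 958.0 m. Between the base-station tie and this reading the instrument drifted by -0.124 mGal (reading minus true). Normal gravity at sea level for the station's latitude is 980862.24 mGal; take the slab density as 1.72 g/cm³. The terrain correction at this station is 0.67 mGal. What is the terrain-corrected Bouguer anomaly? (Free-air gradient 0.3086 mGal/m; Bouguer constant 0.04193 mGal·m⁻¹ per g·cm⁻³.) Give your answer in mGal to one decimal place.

-207.1

Drift-corrected reading = 980427.80 − (-0.124) = 980427.924 mGal
Free-air correction = 0.3086 × 958.0 = 295.64 mGal
Free-air anomaly = 980427.924 − 980862.24 + (295.64) = -138.676 mGal
Bouguer slab correction = 0.04193 × 1.72 × 958.0 = 69.09 mGal
Simple Bouguer anomaly = -138.676 − (69.09) = -207.766 mGal
Complete Bouguer anomaly = -207.766 + 0.67 = -207.096 mGal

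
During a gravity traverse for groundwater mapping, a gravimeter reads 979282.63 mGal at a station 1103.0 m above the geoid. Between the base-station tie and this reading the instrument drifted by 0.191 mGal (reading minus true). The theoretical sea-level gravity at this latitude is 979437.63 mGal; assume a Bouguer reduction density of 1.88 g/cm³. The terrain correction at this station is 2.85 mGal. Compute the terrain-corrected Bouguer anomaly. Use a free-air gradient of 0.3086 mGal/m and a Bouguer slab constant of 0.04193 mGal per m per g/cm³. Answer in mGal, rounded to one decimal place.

101.1

Drift-corrected reading = 979282.63 − (0.191) = 979282.439 mGal
Free-air correction = 0.3086 × 1103.0 = 340.39 mGal
Free-air anomaly = 979282.439 − 979437.63 + (340.39) = 185.199 mGal
Bouguer slab correction = 0.04193 × 1.88 × 1103.0 = 86.95 mGal
Simple Bouguer anomaly = 185.199 − (86.95) = 98.249 mGal
Complete Bouguer anomaly = 98.249 + 2.85 = 101.099 mGal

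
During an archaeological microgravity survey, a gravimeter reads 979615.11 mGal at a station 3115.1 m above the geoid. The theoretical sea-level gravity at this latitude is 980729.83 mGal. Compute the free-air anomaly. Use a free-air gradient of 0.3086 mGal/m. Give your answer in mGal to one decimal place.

-153.4

Free-air correction = 0.3086 × 3115.1 = 961.32 mGal
Free-air anomaly = 979615.11 − 980729.83 + (961.32) = -153.40 mGal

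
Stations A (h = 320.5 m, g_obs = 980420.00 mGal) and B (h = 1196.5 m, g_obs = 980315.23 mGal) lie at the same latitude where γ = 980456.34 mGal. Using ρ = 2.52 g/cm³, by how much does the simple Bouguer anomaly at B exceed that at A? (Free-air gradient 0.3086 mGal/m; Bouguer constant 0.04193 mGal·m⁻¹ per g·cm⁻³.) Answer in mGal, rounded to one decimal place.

Δg_SB(A) = 980420.00 − 980456.34 + 0.3086×320.5 − 0.04193×2.52×320.5 = 28.70 mGal
Δg_SB(B) = 980315.23 − 980456.34 + 0.3086×1196.5 − 0.04193×2.52×1196.5 = 101.70 mGal
Difference = 101.70 − (28.70) = 73.00 mGal

73.0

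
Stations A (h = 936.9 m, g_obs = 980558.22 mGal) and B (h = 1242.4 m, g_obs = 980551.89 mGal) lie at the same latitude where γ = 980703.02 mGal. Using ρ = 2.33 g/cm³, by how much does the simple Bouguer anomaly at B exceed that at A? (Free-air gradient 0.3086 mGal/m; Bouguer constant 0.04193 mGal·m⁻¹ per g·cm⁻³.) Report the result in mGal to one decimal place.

58.1

Δg_SB(A) = 980558.22 − 980703.02 + 0.3086×936.9 − 0.04193×2.33×936.9 = 52.80 mGal
Δg_SB(B) = 980551.89 − 980703.02 + 0.3086×1242.4 − 0.04193×2.33×1242.4 = 110.90 mGal
Difference = 110.90 − (52.80) = 58.10 mGal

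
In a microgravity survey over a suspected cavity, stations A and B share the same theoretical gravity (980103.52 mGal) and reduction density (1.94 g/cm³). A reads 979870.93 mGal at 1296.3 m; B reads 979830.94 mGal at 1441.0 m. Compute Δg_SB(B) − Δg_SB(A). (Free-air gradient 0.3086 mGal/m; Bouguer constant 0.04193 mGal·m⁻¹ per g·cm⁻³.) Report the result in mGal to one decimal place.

-7.1

Δg_SB(A) = 979870.93 − 980103.52 + 0.3086×1296.3 − 0.04193×1.94×1296.3 = 62.00 mGal
Δg_SB(B) = 979830.94 − 980103.52 + 0.3086×1441.0 − 0.04193×1.94×1441.0 = 54.90 mGal
Difference = 54.90 − (62.00) = -7.10 mGal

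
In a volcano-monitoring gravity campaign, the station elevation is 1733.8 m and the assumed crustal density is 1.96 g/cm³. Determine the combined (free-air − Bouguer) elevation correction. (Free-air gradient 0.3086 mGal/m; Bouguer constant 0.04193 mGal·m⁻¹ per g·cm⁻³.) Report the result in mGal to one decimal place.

392.6

Combined gradient = 0.3086 − 0.04193 × 1.96 = 0.2264172 mGal/m
Combined elevation correction = 0.2264172 × 1733.8 = 392.6 mGal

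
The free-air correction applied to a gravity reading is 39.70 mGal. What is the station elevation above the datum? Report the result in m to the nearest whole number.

h = 39.70 / 0.3086 = 128.65 m

129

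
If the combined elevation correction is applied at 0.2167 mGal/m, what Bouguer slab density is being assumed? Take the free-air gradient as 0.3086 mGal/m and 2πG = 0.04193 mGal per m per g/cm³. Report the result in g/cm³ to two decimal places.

0.2167 = 0.3086 − 0.04193 × ρ
ρ = (0.3086 − 0.2167) / 0.04193 = 2.19 g/cm³

2.19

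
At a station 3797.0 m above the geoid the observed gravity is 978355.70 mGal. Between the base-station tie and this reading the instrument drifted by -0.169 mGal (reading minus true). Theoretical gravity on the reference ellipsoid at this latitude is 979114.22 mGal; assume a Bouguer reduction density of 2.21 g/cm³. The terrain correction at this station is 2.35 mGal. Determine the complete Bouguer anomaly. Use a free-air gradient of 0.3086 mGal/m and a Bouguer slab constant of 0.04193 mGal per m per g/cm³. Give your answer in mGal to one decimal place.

63.9

Drift-corrected reading = 978355.70 − (-0.169) = 978355.869 mGal
Free-air correction = 0.3086 × 3797.0 = 1171.75 mGal
Free-air anomaly = 978355.869 − 979114.22 + (1171.75) = 413.399 mGal
Bouguer slab correction = 0.04193 × 2.21 × 3797.0 = 351.85 mGal
Simple Bouguer anomaly = 413.399 − (351.85) = 61.549 mGal
Complete Bouguer anomaly = 61.549 + 2.35 = 63.899 mGal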